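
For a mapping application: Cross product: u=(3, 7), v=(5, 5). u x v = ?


u x v = u_x*v_y - u_y*v_x = 3*5 - 7*5
= 15 - 35 = -20

-20


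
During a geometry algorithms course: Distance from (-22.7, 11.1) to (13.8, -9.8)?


dx=36.5, dy=-20.9
d^2 = 36.5^2 + (-20.9)^2 = 1769.06
d = sqrt(1769.06) = 42.0602

42.0602


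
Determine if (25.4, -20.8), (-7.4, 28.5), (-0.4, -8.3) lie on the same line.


Cross product: ((-7.4)-25.4)*((-8.3)-(-20.8)) - (28.5-(-20.8))*((-0.4)-25.4)
= 861.94

No, not collinear


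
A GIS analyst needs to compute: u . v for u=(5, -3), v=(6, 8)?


u . v = u_x*v_x + u_y*v_y = 5*6 + (-3)*8
= 30 + (-24) = 6

6


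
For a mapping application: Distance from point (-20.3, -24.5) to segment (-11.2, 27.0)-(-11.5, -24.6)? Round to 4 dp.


Project P onto AB: t = 0.9991 (clamped to [0,1])
Closest point on segment: (-11.4997, -24.5512)
Distance: 8.8004

8.8004


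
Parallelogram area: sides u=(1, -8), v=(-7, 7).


|u x v| = |1*7 - (-8)*(-7)|
= |7 - 56| = 49

49


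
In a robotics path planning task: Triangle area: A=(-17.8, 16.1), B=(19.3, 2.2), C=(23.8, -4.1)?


Area = |x_A(y_B-y_C) + x_B(y_C-y_A) + x_C(y_A-y_B)|/2
= |(-112.14) + (-389.86) + 330.82|/2
= 171.18/2 = 85.59

85.59


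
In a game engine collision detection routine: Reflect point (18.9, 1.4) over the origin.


Reflection over origin: (x,y) -> (-x,-y)
(18.9, 1.4) -> (-18.9, -1.4)

(-18.9, -1.4)


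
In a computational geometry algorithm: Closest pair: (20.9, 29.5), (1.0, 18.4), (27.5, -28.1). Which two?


d(P0,P1) = 22.7864, d(P0,P2) = 57.9769, d(P1,P2) = 53.521
Closest: P0 and P1

Closest pair: (20.9, 29.5) and (1.0, 18.4), distance = 22.7864


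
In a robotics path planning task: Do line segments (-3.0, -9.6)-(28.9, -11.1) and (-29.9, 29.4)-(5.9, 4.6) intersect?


Cross products: d1=-729.08, d2=8.34, d3=1203.75, d4=466.33
d1*d2 < 0 and d3*d4 < 0? no

No, they don't intersect


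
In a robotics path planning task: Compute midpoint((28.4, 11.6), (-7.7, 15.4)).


M = ((28.4+(-7.7))/2, (11.6+15.4)/2)
= (10.35, 13.5)

(10.35, 13.5)


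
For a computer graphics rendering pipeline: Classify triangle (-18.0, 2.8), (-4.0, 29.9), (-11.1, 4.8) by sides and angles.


Side lengths squared: AB^2=930.41, BC^2=680.42, CA^2=51.61
Sorted: [51.61, 680.42, 930.41]
By sides: Scalene, By angles: Obtuse

Scalene, Obtuse


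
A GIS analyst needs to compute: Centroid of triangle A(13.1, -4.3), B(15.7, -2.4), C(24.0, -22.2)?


Centroid = ((x_A+x_B+x_C)/3, (y_A+y_B+y_C)/3)
= ((13.1+15.7+24)/3, ((-4.3)+(-2.4)+(-22.2))/3)
= (17.6, -9.6333)

(17.6, -9.6333)


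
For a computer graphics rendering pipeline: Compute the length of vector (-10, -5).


|u| = sqrt((-10)^2 + (-5)^2) = sqrt(125) = 11.1803

11.1803


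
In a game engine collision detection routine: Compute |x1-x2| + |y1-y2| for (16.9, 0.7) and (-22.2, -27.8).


|16.9-(-22.2)| + |0.7-(-27.8)| = 39.1 + 28.5 = 67.6

67.6


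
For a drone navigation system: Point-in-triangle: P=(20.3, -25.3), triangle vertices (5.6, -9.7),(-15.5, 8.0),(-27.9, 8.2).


Cross products: AB x AP = 68.97, BC x BP = 405.76, CA x CP = -259.47
All same sign? no

No, outside


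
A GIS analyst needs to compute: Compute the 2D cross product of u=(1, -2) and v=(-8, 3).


u x v = u_x*v_y - u_y*v_x = 1*3 - (-2)*(-8)
= 3 - 16 = -13

-13


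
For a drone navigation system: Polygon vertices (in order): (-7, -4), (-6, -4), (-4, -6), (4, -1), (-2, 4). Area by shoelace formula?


Shoelace sum: ((-7)*(-4) - (-6)*(-4)) + ((-6)*(-6) - (-4)*(-4)) + ((-4)*(-1) - 4*(-6)) + (4*4 - (-2)*(-1)) + ((-2)*(-4) - (-7)*4)
= 102
Area = |102|/2 = 51

51


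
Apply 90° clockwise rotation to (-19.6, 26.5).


90° CW: (x,y) -> (y, -x)
(-19.6,26.5) -> (26.5, 19.6)

(26.5, 19.6)


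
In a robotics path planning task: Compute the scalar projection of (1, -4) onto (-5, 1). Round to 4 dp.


u.v = -9, |v| = sqrt(26) = 5.099
Scalar projection = u.v / |v| = -9 / sqrt(26) = -1.765

-1.765


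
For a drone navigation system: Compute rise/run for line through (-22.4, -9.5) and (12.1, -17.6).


slope = (y2-y1)/(x2-x1) = ((-17.6)-(-9.5))/(12.1-(-22.4)) = (-8.1)/34.5 = -0.2348

-0.2348


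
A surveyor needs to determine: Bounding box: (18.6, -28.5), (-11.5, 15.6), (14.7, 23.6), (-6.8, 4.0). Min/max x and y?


x range: [-11.5, 18.6]
y range: [-28.5, 23.6]
Bounding box: (-11.5,-28.5) to (18.6,23.6)

(-11.5,-28.5) to (18.6,23.6)


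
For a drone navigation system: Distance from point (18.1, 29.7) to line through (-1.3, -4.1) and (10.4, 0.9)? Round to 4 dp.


|cross product| = 298.46
|line direction| = sqrt(161.89) = 12.7236
Distance = 298.46/sqrt(161.89) = 23.4572

23.4572


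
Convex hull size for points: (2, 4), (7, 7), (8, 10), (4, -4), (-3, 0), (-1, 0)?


Convex hull vertices (CCW): (-3, 0), (4, -4), (8, 10)
Count = 3

3


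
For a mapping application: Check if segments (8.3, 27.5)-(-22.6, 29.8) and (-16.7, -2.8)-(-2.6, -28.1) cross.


Cross products: d1=1059.73, d2=310.39, d3=993.77, d4=1743.11
d1*d2 < 0 and d3*d4 < 0? no

No, they don't intersect


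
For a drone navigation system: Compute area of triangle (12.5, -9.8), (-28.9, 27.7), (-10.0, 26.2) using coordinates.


Area = |x_A(y_B-y_C) + x_B(y_C-y_A) + x_C(y_A-y_B)|/2
= |18.75 + (-1040.4) + 375|/2
= 646.65/2 = 323.325

323.325


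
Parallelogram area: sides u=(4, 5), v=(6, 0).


|u x v| = |4*0 - 5*6|
= |0 - 30| = 30

30


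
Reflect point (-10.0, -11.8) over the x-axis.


Reflection over x-axis: (x,y) -> (x,-y)
(-10, -11.8) -> (-10, 11.8)

(-10, 11.8)


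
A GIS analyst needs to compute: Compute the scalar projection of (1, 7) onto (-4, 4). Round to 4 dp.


u.v = 24, |v| = sqrt(32) = 5.6569
Scalar projection = u.v / |v| = 24 / sqrt(32) = 4.2426

4.2426


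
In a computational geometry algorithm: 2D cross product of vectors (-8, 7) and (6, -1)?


u x v = u_x*v_y - u_y*v_x = (-8)*(-1) - 7*6
= 8 - 42 = -34

-34


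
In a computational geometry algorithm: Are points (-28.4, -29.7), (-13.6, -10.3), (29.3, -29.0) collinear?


Cross product: ((-13.6)-(-28.4))*((-29)-(-29.7)) - ((-10.3)-(-29.7))*(29.3-(-28.4))
= -1109.02

No, not collinear


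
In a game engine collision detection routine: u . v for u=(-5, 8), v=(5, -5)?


u . v = u_x*v_x + u_y*v_y = (-5)*5 + 8*(-5)
= (-25) + (-40) = -65

-65


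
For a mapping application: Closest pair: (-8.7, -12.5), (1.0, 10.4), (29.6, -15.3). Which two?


d(P0,P1) = 24.8697, d(P0,P2) = 38.4022, d(P1,P2) = 38.4506
Closest: P0 and P1

Closest pair: (-8.7, -12.5) and (1.0, 10.4), distance = 24.8697


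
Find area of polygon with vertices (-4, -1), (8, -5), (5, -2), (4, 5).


Shoelace sum: ((-4)*(-5) - 8*(-1)) + (8*(-2) - 5*(-5)) + (5*5 - 4*(-2)) + (4*(-1) - (-4)*5)
= 86
Area = |86|/2 = 43

43


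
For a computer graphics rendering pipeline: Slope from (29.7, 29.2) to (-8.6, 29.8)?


slope = (y2-y1)/(x2-x1) = (29.8-29.2)/((-8.6)-29.7) = 0.6/(-38.3) = -0.0157

-0.0157


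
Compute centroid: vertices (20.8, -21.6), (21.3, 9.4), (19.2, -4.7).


Centroid = ((x_A+x_B+x_C)/3, (y_A+y_B+y_C)/3)
= ((20.8+21.3+19.2)/3, ((-21.6)+9.4+(-4.7))/3)
= (20.4333, -5.6333)

(20.4333, -5.6333)


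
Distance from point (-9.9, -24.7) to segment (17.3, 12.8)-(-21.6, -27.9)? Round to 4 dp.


Project P onto AB: t = 0.8153 (clamped to [0,1])
Closest point on segment: (-14.4161, -20.3837)
Distance: 6.2471

6.2471


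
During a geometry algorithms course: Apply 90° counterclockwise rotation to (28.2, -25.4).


90° CCW: (x,y) -> (-y, x)
(28.2,-25.4) -> (25.4, 28.2)

(25.4, 28.2)


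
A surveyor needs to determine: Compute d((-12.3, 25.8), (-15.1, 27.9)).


dx=-2.8, dy=2.1
d^2 = (-2.8)^2 + 2.1^2 = 12.25
d = sqrt(12.25) = 3.5

3.5


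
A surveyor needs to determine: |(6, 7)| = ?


|u| = sqrt(6^2 + 7^2) = sqrt(85) = 9.2195

9.2195


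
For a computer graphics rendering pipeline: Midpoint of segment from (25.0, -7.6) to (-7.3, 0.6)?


M = ((25+(-7.3))/2, ((-7.6)+0.6)/2)
= (8.85, -3.5)

(8.85, -3.5)


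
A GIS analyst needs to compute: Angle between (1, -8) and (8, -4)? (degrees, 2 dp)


u.v = 40, |u| = sqrt(65) = 8.0623, |v| = sqrt(80) = 8.9443
cos(theta) = u.v/(|u||v|) = 40/sqrt(5200) = 0.5547
theta = acos(0.5547) = 56.31 degrees

56.31 degrees


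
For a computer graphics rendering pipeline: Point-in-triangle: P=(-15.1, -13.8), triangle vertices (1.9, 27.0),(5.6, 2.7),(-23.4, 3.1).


Cross products: AB x AP = -564.06, BC x BP = 486.78, CA x CP = -625.94
All same sign? no

No, outside


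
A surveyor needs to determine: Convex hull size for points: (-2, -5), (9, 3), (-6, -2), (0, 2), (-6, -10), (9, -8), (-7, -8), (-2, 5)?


Convex hull vertices (CCW): (-7, -8), (-6, -10), (9, -8), (9, 3), (-2, 5), (-6, -2)
Count = 6

6


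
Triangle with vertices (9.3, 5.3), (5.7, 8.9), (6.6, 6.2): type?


Side lengths squared: AB^2=25.92, BC^2=8.1, CA^2=8.1
Sorted: [8.1, 8.1, 25.92]
By sides: Isosceles, By angles: Obtuse

Isosceles, Obtuse


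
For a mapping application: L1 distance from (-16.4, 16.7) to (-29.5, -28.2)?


|(-16.4)-(-29.5)| + |16.7-(-28.2)| = 13.1 + 44.9 = 58

58


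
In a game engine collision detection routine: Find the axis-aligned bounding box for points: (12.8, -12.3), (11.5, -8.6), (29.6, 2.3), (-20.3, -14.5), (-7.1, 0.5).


x range: [-20.3, 29.6]
y range: [-14.5, 2.3]
Bounding box: (-20.3,-14.5) to (29.6,2.3)

(-20.3,-14.5) to (29.6,2.3)


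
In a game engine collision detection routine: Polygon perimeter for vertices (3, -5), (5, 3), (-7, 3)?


Sides: (3, -5)->(5, 3): sqrt(68) = 8.246211, (5, 3)->(-7, 3): sqrt(144) = 12, (-7, 3)->(3, -5): sqrt(164) = 12.806248
Sum = 33.052459
Perimeter = 33.0525

33.0525


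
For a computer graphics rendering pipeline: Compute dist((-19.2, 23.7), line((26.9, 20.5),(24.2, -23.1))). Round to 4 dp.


|cross product| = 2018.6
|line direction| = sqrt(1908.25) = 43.6835
Distance = 2018.6/sqrt(1908.25) = 46.2096

46.2096


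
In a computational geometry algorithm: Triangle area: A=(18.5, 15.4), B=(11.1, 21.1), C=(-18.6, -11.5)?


Area = |x_A(y_B-y_C) + x_B(y_C-y_A) + x_C(y_A-y_B)|/2
= |603.1 + (-298.59) + 106.02|/2
= 410.53/2 = 205.265

205.265


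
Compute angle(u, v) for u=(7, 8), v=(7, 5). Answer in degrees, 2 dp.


u.v = 89, |u| = sqrt(113) = 10.6301, |v| = sqrt(74) = 8.6023
cos(theta) = u.v/(|u||v|) = 89/sqrt(8362) = 0.973274
theta = acos(0.973274) = 13.28 degrees

13.28 degrees


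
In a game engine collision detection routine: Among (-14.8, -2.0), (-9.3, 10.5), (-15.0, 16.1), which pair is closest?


d(P0,P1) = 13.6565, d(P0,P2) = 18.1011, d(P1,P2) = 7.9906
Closest: P1 and P2

Closest pair: (-9.3, 10.5) and (-15.0, 16.1), distance = 7.9906


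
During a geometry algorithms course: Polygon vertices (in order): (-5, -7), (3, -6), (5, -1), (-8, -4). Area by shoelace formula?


Shoelace sum: ((-5)*(-6) - 3*(-7)) + (3*(-1) - 5*(-6)) + (5*(-4) - (-8)*(-1)) + ((-8)*(-7) - (-5)*(-4))
= 86
Area = |86|/2 = 43

43


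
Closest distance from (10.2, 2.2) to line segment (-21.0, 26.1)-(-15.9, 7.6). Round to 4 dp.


Project P onto AB: t = 1 (clamped to [0,1])
Closest point on segment: (-15.9, 7.6)
Distance: 26.6528

26.6528


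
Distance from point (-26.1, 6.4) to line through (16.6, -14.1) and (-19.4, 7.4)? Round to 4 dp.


|cross product| = 180.05
|line direction| = sqrt(1758.25) = 41.9315
Distance = 180.05/sqrt(1758.25) = 4.2939

4.2939


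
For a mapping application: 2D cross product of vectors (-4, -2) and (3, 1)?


u x v = u_x*v_y - u_y*v_x = (-4)*1 - (-2)*3
= (-4) - (-6) = 2

2


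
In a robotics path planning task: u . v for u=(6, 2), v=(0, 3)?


u . v = u_x*v_x + u_y*v_y = 6*0 + 2*3
= 0 + 6 = 6

6


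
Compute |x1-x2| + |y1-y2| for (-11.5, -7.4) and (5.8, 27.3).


|(-11.5)-5.8| + |(-7.4)-27.3| = 17.3 + 34.7 = 52

52


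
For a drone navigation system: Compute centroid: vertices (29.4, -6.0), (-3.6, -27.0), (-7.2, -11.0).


Centroid = ((x_A+x_B+x_C)/3, (y_A+y_B+y_C)/3)
= ((29.4+(-3.6)+(-7.2))/3, ((-6)+(-27)+(-11))/3)
= (6.2, -14.6667)

(6.2, -14.6667)


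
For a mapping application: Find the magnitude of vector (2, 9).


|u| = sqrt(2^2 + 9^2) = sqrt(85) = 9.2195

9.2195


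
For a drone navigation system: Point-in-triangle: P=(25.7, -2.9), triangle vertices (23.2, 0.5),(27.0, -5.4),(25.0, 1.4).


Cross products: AB x AP = 1.83, BC x BP = 3.84, CA x CP = 8.37
All same sign? yes

Yes, inside


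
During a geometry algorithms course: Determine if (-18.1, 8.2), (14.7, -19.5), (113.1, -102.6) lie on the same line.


Cross product: (14.7-(-18.1))*((-102.6)-8.2) - ((-19.5)-8.2)*(113.1-(-18.1))
= 0

Yes, collinear


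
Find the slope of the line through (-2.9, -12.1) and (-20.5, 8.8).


slope = (y2-y1)/(x2-x1) = (8.8-(-12.1))/((-20.5)-(-2.9)) = 20.9/(-17.6) = -1.1875

-1.1875


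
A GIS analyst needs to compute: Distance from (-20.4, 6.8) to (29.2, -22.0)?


dx=49.6, dy=-28.8
d^2 = 49.6^2 + (-28.8)^2 = 3289.6
d = sqrt(3289.6) = 57.355

57.355


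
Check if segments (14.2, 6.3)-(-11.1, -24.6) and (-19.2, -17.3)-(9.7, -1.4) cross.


Cross products: d1=150.98, d2=-339.76, d3=-434.98, d4=55.76
d1*d2 < 0 and d3*d4 < 0? yes

Yes, they intersect


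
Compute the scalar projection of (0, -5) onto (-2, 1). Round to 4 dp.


u.v = -5, |v| = sqrt(5) = 2.2361
Scalar projection = u.v / |v| = -5 / sqrt(5) = -2.2361

-2.2361


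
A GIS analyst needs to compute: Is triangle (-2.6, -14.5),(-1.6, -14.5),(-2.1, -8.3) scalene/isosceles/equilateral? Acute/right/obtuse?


Side lengths squared: AB^2=1, BC^2=38.69, CA^2=38.69
Sorted: [1, 38.69, 38.69]
By sides: Isosceles, By angles: Acute

Isosceles, Acute


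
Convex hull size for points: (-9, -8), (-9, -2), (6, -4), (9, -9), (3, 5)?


Convex hull vertices (CCW): (-9, -8), (9, -9), (3, 5), (-9, -2)
Count = 4

4


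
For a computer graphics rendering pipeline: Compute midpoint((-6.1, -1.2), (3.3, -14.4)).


M = (((-6.1)+3.3)/2, ((-1.2)+(-14.4))/2)
= (-1.4, -7.8)

(-1.4, -7.8)


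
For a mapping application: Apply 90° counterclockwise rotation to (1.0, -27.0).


90° CCW: (x,y) -> (-y, x)
(1,-27) -> (27, 1)

(27, 1)


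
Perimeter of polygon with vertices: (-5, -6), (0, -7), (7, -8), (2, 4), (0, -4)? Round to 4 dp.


Sides: (-5, -6)->(0, -7): sqrt(26) = 5.09902, (0, -7)->(7, -8): sqrt(50) = 7.071068, (7, -8)->(2, 4): sqrt(169) = 13, (2, 4)->(0, -4): sqrt(68) = 8.246211, (0, -4)->(-5, -6): sqrt(29) = 5.385165
Sum = 38.801464
Perimeter = 38.8015

38.8015


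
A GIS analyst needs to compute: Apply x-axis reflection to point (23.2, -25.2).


Reflection over x-axis: (x,y) -> (x,-y)
(23.2, -25.2) -> (23.2, 25.2)

(23.2, 25.2)


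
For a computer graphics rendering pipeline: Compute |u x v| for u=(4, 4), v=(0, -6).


|u x v| = |4*(-6) - 4*0|
= |(-24) - 0| = 24

24


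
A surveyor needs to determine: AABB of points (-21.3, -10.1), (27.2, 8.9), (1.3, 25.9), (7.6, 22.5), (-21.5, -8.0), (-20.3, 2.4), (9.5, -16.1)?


x range: [-21.5, 27.2]
y range: [-16.1, 25.9]
Bounding box: (-21.5,-16.1) to (27.2,25.9)

(-21.5,-16.1) to (27.2,25.9)


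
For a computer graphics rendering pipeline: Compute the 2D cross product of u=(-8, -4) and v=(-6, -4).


u x v = u_x*v_y - u_y*v_x = (-8)*(-4) - (-4)*(-6)
= 32 - 24 = 8

8


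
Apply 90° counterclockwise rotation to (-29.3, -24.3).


90° CCW: (x,y) -> (-y, x)
(-29.3,-24.3) -> (24.3, -29.3)

(24.3, -29.3)


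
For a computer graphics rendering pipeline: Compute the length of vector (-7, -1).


|u| = sqrt((-7)^2 + (-1)^2) = sqrt(50) = 7.0711

7.0711


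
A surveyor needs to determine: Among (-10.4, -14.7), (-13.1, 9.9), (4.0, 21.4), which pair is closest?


d(P0,P1) = 24.7477, d(P0,P2) = 38.8661, d(P1,P2) = 20.6073
Closest: P1 and P2

Closest pair: (-13.1, 9.9) and (4.0, 21.4), distance = 20.6073


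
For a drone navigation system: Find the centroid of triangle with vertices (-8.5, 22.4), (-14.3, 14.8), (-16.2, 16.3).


Centroid = ((x_A+x_B+x_C)/3, (y_A+y_B+y_C)/3)
= (((-8.5)+(-14.3)+(-16.2))/3, (22.4+14.8+16.3)/3)
= (-13, 17.8333)

(-13, 17.8333)


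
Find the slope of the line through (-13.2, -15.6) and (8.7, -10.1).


slope = (y2-y1)/(x2-x1) = ((-10.1)-(-15.6))/(8.7-(-13.2)) = 5.5/21.9 = 0.2511

0.2511


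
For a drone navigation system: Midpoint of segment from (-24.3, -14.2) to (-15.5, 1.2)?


M = (((-24.3)+(-15.5))/2, ((-14.2)+1.2)/2)
= (-19.9, -6.5)

(-19.9, -6.5)


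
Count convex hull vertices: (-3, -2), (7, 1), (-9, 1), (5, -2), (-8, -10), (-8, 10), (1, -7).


Convex hull vertices (CCW): (-9, 1), (-8, -10), (1, -7), (5, -2), (7, 1), (-8, 10)
Count = 6

6


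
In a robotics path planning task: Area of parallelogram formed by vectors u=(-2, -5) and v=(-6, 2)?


|u x v| = |(-2)*2 - (-5)*(-6)|
= |(-4) - 30| = 34

34


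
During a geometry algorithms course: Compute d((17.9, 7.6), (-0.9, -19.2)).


dx=-18.8, dy=-26.8
d^2 = (-18.8)^2 + (-26.8)^2 = 1071.68
d = sqrt(1071.68) = 32.7365

32.7365


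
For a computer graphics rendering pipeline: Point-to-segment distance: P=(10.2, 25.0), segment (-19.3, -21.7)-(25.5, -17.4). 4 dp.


Project P onto AB: t = 0.7516 (clamped to [0,1])
Closest point on segment: (14.3722, -18.4681)
Distance: 43.6678

43.6678


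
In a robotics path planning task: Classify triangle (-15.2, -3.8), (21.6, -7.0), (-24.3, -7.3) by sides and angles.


Side lengths squared: AB^2=1364.48, BC^2=2106.9, CA^2=95.06
Sorted: [95.06, 1364.48, 2106.9]
By sides: Scalene, By angles: Obtuse

Scalene, Obtuse


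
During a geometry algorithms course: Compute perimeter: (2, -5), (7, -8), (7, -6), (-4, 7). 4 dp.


Sides: (2, -5)->(7, -8): sqrt(34) = 5.830952, (7, -8)->(7, -6): sqrt(4) = 2, (7, -6)->(-4, 7): sqrt(290) = 17.029386, (-4, 7)->(2, -5): sqrt(180) = 13.416408
Sum = 38.276746
Perimeter = 38.2767

38.2767


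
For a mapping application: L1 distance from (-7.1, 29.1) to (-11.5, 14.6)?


|(-7.1)-(-11.5)| + |29.1-14.6| = 4.4 + 14.5 = 18.9

18.9


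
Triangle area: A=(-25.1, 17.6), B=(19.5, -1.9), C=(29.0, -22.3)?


Area = |x_A(y_B-y_C) + x_B(y_C-y_A) + x_C(y_A-y_B)|/2
= |(-512.04) + (-778.05) + 565.5|/2
= 724.59/2 = 362.295

362.295


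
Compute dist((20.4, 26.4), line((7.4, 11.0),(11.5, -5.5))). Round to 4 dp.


|cross product| = 277.64
|line direction| = sqrt(289.06) = 17.0018
Distance = 277.64/sqrt(289.06) = 16.3301

16.3301


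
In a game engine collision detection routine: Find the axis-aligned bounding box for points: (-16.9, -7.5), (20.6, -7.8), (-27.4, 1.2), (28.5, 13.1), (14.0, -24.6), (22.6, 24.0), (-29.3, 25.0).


x range: [-29.3, 28.5]
y range: [-24.6, 25]
Bounding box: (-29.3,-24.6) to (28.5,25)

(-29.3,-24.6) to (28.5,25)


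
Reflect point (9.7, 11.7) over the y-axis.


Reflection over y-axis: (x,y) -> (-x,y)
(9.7, 11.7) -> (-9.7, 11.7)

(-9.7, 11.7)


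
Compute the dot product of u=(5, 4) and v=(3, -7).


u . v = u_x*v_x + u_y*v_y = 5*3 + 4*(-7)
= 15 + (-28) = -13

-13


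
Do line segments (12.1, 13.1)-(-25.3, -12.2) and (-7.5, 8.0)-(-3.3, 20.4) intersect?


Cross products: d1=-221.62, d2=135.88, d3=-305.14, d4=-662.64
d1*d2 < 0 and d3*d4 < 0? no

No, they don't intersect


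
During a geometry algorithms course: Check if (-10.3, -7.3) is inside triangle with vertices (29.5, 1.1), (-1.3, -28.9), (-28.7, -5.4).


Cross products: AB x AP = -935.28, BC x BP = -380.34, CA x CP = -230.18
All same sign? yes

Yes, inside


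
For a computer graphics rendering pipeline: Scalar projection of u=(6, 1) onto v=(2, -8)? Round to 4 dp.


u.v = 4, |v| = sqrt(68) = 8.2462
Scalar projection = u.v / |v| = 4 / sqrt(68) = 0.4851

0.4851


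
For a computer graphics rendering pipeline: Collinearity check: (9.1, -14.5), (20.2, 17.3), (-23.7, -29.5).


Cross product: (20.2-9.1)*((-29.5)-(-14.5)) - (17.3-(-14.5))*((-23.7)-9.1)
= 876.54

No, not collinear


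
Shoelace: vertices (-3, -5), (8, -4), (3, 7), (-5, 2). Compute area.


Shoelace sum: ((-3)*(-4) - 8*(-5)) + (8*7 - 3*(-4)) + (3*2 - (-5)*7) + ((-5)*(-5) - (-3)*2)
= 192
Area = |192|/2 = 96

96


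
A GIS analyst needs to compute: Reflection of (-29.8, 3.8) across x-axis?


Reflection over x-axis: (x,y) -> (x,-y)
(-29.8, 3.8) -> (-29.8, -3.8)

(-29.8, -3.8)


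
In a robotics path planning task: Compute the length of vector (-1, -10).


|u| = sqrt((-1)^2 + (-10)^2) = sqrt(101) = 10.0499

10.0499


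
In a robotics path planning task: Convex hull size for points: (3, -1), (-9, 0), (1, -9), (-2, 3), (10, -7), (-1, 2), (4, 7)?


Convex hull vertices (CCW): (-9, 0), (1, -9), (10, -7), (4, 7)
Count = 4

4


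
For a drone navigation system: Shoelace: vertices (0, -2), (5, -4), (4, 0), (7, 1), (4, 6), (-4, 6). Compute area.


Shoelace sum: (0*(-4) - 5*(-2)) + (5*0 - 4*(-4)) + (4*1 - 7*0) + (7*6 - 4*1) + (4*6 - (-4)*6) + ((-4)*(-2) - 0*6)
= 124
Area = |124|/2 = 62

62


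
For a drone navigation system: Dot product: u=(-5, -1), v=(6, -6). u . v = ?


u . v = u_x*v_x + u_y*v_y = (-5)*6 + (-1)*(-6)
= (-30) + 6 = -24

-24


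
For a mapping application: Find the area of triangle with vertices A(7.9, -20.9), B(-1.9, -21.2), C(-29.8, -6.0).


Area = |x_A(y_B-y_C) + x_B(y_C-y_A) + x_C(y_A-y_B)|/2
= |(-120.08) + (-28.31) + (-8.94)|/2
= 157.33/2 = 78.665

78.665


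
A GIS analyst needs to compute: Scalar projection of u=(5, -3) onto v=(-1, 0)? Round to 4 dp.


u.v = -5, |v| = sqrt(1) = 1
Scalar projection = u.v / |v| = -5 / sqrt(1) = -5

-5


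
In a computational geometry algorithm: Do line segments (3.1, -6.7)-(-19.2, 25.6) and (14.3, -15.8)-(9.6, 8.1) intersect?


Cross products: d1=224.91, d2=606.07, d3=-158.83, d4=-539.99
d1*d2 < 0 and d3*d4 < 0? no

No, they don't intersect


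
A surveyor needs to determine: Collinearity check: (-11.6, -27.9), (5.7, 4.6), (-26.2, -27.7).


Cross product: (5.7-(-11.6))*((-27.7)-(-27.9)) - (4.6-(-27.9))*((-26.2)-(-11.6))
= 477.96

No, not collinear


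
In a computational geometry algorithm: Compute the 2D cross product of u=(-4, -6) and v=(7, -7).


u x v = u_x*v_y - u_y*v_x = (-4)*(-7) - (-6)*7
= 28 - (-42) = 70

70


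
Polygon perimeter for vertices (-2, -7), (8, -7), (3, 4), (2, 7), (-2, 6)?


Sides: (-2, -7)->(8, -7): sqrt(100) = 10, (8, -7)->(3, 4): sqrt(146) = 12.083046, (3, 4)->(2, 7): sqrt(10) = 3.162278, (2, 7)->(-2, 6): sqrt(17) = 4.123106, (-2, 6)->(-2, -7): sqrt(169) = 13
Sum = 42.36843
Perimeter = 42.3684

42.3684


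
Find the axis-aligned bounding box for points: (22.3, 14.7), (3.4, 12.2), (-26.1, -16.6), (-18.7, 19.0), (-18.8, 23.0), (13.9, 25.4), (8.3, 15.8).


x range: [-26.1, 22.3]
y range: [-16.6, 25.4]
Bounding box: (-26.1,-16.6) to (22.3,25.4)

(-26.1,-16.6) to (22.3,25.4)


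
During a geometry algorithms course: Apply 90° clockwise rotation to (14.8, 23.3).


90° CW: (x,y) -> (y, -x)
(14.8,23.3) -> (23.3, -14.8)

(23.3, -14.8)


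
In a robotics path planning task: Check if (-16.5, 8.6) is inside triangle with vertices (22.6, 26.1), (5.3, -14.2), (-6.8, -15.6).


Cross products: AB x AP = -1272.98, BC x BP = -306.4, CA x CP = 1115.97
All same sign? no

No, outside


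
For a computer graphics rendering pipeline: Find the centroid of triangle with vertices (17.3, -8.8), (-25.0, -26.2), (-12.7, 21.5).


Centroid = ((x_A+x_B+x_C)/3, (y_A+y_B+y_C)/3)
= ((17.3+(-25)+(-12.7))/3, ((-8.8)+(-26.2)+21.5)/3)
= (-6.8, -4.5)

(-6.8, -4.5)


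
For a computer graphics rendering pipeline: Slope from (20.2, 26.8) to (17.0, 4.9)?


slope = (y2-y1)/(x2-x1) = (4.9-26.8)/(17-20.2) = (-21.9)/(-3.2) = 6.8437

6.8437


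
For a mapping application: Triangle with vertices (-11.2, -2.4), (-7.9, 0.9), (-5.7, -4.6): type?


Side lengths squared: AB^2=21.78, BC^2=35.09, CA^2=35.09
Sorted: [21.78, 35.09, 35.09]
By sides: Isosceles, By angles: Acute

Isosceles, Acute


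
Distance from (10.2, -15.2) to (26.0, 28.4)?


dx=15.8, dy=43.6
d^2 = 15.8^2 + 43.6^2 = 2150.6
d = sqrt(2150.6) = 46.3746

46.3746


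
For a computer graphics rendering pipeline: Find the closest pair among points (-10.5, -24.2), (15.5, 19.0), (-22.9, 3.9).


d(P0,P1) = 50.4206, d(P0,P2) = 30.7143, d(P1,P2) = 41.2622
Closest: P0 and P2

Closest pair: (-10.5, -24.2) and (-22.9, 3.9), distance = 30.7143


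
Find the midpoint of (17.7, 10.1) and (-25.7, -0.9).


M = ((17.7+(-25.7))/2, (10.1+(-0.9))/2)
= (-4, 4.6)

(-4, 4.6)


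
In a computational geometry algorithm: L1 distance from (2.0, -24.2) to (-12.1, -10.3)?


|2-(-12.1)| + |(-24.2)-(-10.3)| = 14.1 + 13.9 = 28

28


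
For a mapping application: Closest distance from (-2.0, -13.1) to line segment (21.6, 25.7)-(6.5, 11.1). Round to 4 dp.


Project P onto AB: t = 1 (clamped to [0,1])
Closest point on segment: (6.5, 11.1)
Distance: 25.6494

25.6494


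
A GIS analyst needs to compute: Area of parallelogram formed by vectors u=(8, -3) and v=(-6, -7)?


|u x v| = |8*(-7) - (-3)*(-6)|
= |(-56) - 18| = 74

74


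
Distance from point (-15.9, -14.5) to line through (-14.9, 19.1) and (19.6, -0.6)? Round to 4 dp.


|cross product| = 1178.9
|line direction| = sqrt(1578.34) = 39.7283
Distance = 1178.9/sqrt(1578.34) = 29.674

29.674


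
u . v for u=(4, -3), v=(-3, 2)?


u . v = u_x*v_x + u_y*v_y = 4*(-3) + (-3)*2
= (-12) + (-6) = -18

-18


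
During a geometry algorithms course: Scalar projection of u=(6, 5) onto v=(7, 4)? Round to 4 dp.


u.v = 62, |v| = sqrt(65) = 8.0623
Scalar projection = u.v / |v| = 62 / sqrt(65) = 7.6902

7.6902


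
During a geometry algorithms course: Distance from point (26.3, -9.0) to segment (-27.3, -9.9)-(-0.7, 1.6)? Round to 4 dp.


Project P onto AB: t = 1 (clamped to [0,1])
Closest point on segment: (-0.7, 1.6)
Distance: 29.0062

29.0062


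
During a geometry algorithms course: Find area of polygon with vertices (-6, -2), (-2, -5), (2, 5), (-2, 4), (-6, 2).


Shoelace sum: ((-6)*(-5) - (-2)*(-2)) + ((-2)*5 - 2*(-5)) + (2*4 - (-2)*5) + ((-2)*2 - (-6)*4) + ((-6)*(-2) - (-6)*2)
= 88
Area = |88|/2 = 44

44


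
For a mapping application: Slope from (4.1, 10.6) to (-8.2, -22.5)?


slope = (y2-y1)/(x2-x1) = ((-22.5)-10.6)/((-8.2)-4.1) = (-33.1)/(-12.3) = 2.6911

2.6911


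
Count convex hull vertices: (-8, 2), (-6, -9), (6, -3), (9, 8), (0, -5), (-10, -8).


Convex hull vertices (CCW): (-10, -8), (-6, -9), (6, -3), (9, 8), (-8, 2)
Count = 5

5


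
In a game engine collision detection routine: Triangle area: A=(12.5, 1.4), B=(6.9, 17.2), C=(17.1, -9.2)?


Area = |x_A(y_B-y_C) + x_B(y_C-y_A) + x_C(y_A-y_B)|/2
= |330 + (-73.14) + (-270.18)|/2
= 13.32/2 = 6.66

6.66


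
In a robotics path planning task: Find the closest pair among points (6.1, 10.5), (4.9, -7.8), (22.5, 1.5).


d(P0,P1) = 18.3393, d(P0,P2) = 18.7072, d(P1,P2) = 19.906
Closest: P0 and P1

Closest pair: (6.1, 10.5) and (4.9, -7.8), distance = 18.3393


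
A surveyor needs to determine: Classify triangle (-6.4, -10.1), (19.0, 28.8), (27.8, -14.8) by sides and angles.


Side lengths squared: AB^2=2158.37, BC^2=1978.4, CA^2=1191.73
Sorted: [1191.73, 1978.4, 2158.37]
By sides: Scalene, By angles: Acute

Scalene, Acute


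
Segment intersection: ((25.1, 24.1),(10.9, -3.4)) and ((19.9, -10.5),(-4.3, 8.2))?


Cross products: d1=-934.56, d2=-3.52, d3=348.32, d4=-582.72
d1*d2 < 0 and d3*d4 < 0? no

No, they don't intersect


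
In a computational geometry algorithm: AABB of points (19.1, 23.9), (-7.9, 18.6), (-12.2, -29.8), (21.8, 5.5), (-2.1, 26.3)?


x range: [-12.2, 21.8]
y range: [-29.8, 26.3]
Bounding box: (-12.2,-29.8) to (21.8,26.3)

(-12.2,-29.8) to (21.8,26.3)


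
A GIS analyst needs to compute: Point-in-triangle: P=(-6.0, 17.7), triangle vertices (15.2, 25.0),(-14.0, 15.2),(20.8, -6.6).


Cross products: AB x AP = 5.4, BC x BP = 261.4, CA x CP = 710.8
All same sign? yes

Yes, inside


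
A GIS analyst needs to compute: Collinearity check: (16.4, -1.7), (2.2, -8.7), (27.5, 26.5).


Cross product: (2.2-16.4)*(26.5-(-1.7)) - ((-8.7)-(-1.7))*(27.5-16.4)
= -322.74

No, not collinear


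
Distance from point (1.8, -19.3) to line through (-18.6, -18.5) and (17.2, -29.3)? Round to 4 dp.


|cross product| = 191.68
|line direction| = sqrt(1398.28) = 37.3936
Distance = 191.68/sqrt(1398.28) = 5.126

5.126


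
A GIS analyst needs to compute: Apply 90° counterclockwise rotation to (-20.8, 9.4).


90° CCW: (x,y) -> (-y, x)
(-20.8,9.4) -> (-9.4, -20.8)

(-9.4, -20.8)


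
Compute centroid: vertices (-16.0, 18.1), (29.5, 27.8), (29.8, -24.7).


Centroid = ((x_A+x_B+x_C)/3, (y_A+y_B+y_C)/3)
= (((-16)+29.5+29.8)/3, (18.1+27.8+(-24.7))/3)
= (14.4333, 7.0667)

(14.4333, 7.0667)


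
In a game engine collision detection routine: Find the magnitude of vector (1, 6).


|u| = sqrt(1^2 + 6^2) = sqrt(37) = 6.0828

6.0828


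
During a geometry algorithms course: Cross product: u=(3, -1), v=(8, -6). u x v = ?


u x v = u_x*v_y - u_y*v_x = 3*(-6) - (-1)*8
= (-18) - (-8) = -10

-10


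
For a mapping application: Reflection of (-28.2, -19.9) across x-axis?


Reflection over x-axis: (x,y) -> (x,-y)
(-28.2, -19.9) -> (-28.2, 19.9)

(-28.2, 19.9)


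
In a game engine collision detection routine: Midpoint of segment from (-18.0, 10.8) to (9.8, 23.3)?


M = (((-18)+9.8)/2, (10.8+23.3)/2)
= (-4.1, 17.05)

(-4.1, 17.05)


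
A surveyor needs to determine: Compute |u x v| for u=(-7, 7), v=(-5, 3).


|u x v| = |(-7)*3 - 7*(-5)|
= |(-21) - (-35)| = 14

14


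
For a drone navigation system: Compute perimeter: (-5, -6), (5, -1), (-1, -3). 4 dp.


Sides: (-5, -6)->(5, -1): sqrt(125) = 11.18034, (5, -1)->(-1, -3): sqrt(40) = 6.324555, (-1, -3)->(-5, -6): sqrt(25) = 5
Sum = 22.504895
Perimeter = 22.5049

22.5049


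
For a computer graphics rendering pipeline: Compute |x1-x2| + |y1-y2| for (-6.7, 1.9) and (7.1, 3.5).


|(-6.7)-7.1| + |1.9-3.5| = 13.8 + 1.6 = 15.4

15.4


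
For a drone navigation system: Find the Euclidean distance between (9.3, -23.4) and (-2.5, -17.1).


dx=-11.8, dy=6.3
d^2 = (-11.8)^2 + 6.3^2 = 178.93
d = sqrt(178.93) = 13.3765

13.3765


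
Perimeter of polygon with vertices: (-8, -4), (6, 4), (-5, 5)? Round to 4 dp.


Sides: (-8, -4)->(6, 4): sqrt(260) = 16.124515, (6, 4)->(-5, 5): sqrt(122) = 11.045361, (-5, 5)->(-8, -4): sqrt(90) = 9.486833
Sum = 36.656709
Perimeter = 36.6567

36.6567


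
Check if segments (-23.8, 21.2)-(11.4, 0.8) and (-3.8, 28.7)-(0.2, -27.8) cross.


Cross products: d1=-1160, d2=747.2, d3=672, d4=-1235.2
d1*d2 < 0 and d3*d4 < 0? yes

Yes, they intersect


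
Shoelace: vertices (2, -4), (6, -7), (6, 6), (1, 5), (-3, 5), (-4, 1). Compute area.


Shoelace sum: (2*(-7) - 6*(-4)) + (6*6 - 6*(-7)) + (6*5 - 1*6) + (1*5 - (-3)*5) + ((-3)*1 - (-4)*5) + ((-4)*(-4) - 2*1)
= 163
Area = |163|/2 = 81.5

81.5


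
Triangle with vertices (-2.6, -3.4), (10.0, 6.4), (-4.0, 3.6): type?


Side lengths squared: AB^2=254.8, BC^2=203.84, CA^2=50.96
Sorted: [50.96, 203.84, 254.8]
By sides: Scalene, By angles: Right

Scalene, Right


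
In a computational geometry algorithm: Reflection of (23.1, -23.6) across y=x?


Reflection over y=x: (x,y) -> (y,x)
(23.1, -23.6) -> (-23.6, 23.1)

(-23.6, 23.1)


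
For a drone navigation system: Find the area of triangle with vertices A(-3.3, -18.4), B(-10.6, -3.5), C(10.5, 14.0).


Area = |x_A(y_B-y_C) + x_B(y_C-y_A) + x_C(y_A-y_B)|/2
= |57.75 + (-343.44) + (-156.45)|/2
= 442.14/2 = 221.07

221.07


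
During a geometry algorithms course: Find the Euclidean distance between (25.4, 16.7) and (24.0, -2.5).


dx=-1.4, dy=-19.2
d^2 = (-1.4)^2 + (-19.2)^2 = 370.6
d = sqrt(370.6) = 19.251

19.251


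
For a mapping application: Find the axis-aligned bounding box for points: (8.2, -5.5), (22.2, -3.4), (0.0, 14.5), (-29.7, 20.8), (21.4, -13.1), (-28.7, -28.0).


x range: [-29.7, 22.2]
y range: [-28, 20.8]
Bounding box: (-29.7,-28) to (22.2,20.8)

(-29.7,-28) to (22.2,20.8)


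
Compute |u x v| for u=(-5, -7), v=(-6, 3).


|u x v| = |(-5)*3 - (-7)*(-6)|
= |(-15) - 42| = 57

57


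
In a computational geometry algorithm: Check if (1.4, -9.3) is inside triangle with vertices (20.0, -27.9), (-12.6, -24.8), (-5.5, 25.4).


Cross products: AB x AP = -548.7, BC x BP = -592.75, CA x CP = -517.08
All same sign? yes

Yes, inside


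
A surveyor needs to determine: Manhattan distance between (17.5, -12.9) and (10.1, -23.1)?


|17.5-10.1| + |(-12.9)-(-23.1)| = 7.4 + 10.2 = 17.6

17.6


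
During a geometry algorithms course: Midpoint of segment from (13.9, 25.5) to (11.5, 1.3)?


M = ((13.9+11.5)/2, (25.5+1.3)/2)
= (12.7, 13.4)

(12.7, 13.4)


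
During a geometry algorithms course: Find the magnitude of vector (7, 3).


|u| = sqrt(7^2 + 3^2) = sqrt(58) = 7.6158

7.6158


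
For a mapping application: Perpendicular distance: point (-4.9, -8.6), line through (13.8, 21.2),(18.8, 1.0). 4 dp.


|cross product| = 526.74
|line direction| = sqrt(433.04) = 20.8096
Distance = 526.74/sqrt(433.04) = 25.3123

25.3123


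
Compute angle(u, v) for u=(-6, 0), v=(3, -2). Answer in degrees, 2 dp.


u.v = -18, |u| = sqrt(36) = 6, |v| = sqrt(13) = 3.6056
cos(theta) = u.v/(|u||v|) = -18/sqrt(468) = -0.83205
theta = acos(-0.83205) = 146.31 degrees

146.31 degrees


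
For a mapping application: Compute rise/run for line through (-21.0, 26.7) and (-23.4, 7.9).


slope = (y2-y1)/(x2-x1) = (7.9-26.7)/((-23.4)-(-21)) = (-18.8)/(-2.4) = 7.8333

7.8333


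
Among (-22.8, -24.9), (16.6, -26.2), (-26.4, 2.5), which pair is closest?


d(P0,P1) = 39.4214, d(P0,P2) = 27.6355, d(P1,P2) = 51.6981
Closest: P0 and P2

Closest pair: (-22.8, -24.9) and (-26.4, 2.5), distance = 27.6355


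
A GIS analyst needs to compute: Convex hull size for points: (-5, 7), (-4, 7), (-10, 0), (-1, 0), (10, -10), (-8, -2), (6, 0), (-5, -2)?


Convex hull vertices (CCW): (-10, 0), (-8, -2), (10, -10), (6, 0), (-4, 7), (-5, 7)
Count = 6

6


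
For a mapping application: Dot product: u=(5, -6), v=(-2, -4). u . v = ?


u . v = u_x*v_x + u_y*v_y = 5*(-2) + (-6)*(-4)
= (-10) + 24 = 14

14


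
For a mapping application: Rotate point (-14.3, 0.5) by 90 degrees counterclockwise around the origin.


90° CCW: (x,y) -> (-y, x)
(-14.3,0.5) -> (-0.5, -14.3)

(-0.5, -14.3)


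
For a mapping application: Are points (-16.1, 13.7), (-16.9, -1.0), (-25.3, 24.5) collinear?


Cross product: ((-16.9)-(-16.1))*(24.5-13.7) - ((-1)-13.7)*((-25.3)-(-16.1))
= -143.88

No, not collinear


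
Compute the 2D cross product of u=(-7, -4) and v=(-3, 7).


u x v = u_x*v_y - u_y*v_x = (-7)*7 - (-4)*(-3)
= (-49) - 12 = -61

-61


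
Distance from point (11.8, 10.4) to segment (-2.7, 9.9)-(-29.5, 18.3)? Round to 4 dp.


Project P onto AB: t = 0 (clamped to [0,1])
Closest point on segment: (-2.7, 9.9)
Distance: 14.5086

14.5086


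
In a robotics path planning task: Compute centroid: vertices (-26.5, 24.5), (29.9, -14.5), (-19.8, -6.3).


Centroid = ((x_A+x_B+x_C)/3, (y_A+y_B+y_C)/3)
= (((-26.5)+29.9+(-19.8))/3, (24.5+(-14.5)+(-6.3))/3)
= (-5.4667, 1.2333)

(-5.4667, 1.2333)


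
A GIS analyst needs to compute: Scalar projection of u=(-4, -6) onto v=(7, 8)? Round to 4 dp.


u.v = -76, |v| = sqrt(113) = 10.6301
Scalar projection = u.v / |v| = -76 / sqrt(113) = -7.1495

-7.1495


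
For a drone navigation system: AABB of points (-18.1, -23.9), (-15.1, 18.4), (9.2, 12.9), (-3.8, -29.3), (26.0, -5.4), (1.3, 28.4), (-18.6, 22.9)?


x range: [-18.6, 26]
y range: [-29.3, 28.4]
Bounding box: (-18.6,-29.3) to (26,28.4)

(-18.6,-29.3) to (26,28.4)


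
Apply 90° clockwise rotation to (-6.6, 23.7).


90° CW: (x,y) -> (y, -x)
(-6.6,23.7) -> (23.7, 6.6)

(23.7, 6.6)


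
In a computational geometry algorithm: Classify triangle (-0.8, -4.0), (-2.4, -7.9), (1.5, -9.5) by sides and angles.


Side lengths squared: AB^2=17.77, BC^2=17.77, CA^2=35.54
Sorted: [17.77, 17.77, 35.54]
By sides: Isosceles, By angles: Right

Isosceles, Right


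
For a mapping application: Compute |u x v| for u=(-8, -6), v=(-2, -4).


|u x v| = |(-8)*(-4) - (-6)*(-2)|
= |32 - 12| = 20

20


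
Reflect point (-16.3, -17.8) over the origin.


Reflection over origin: (x,y) -> (-x,-y)
(-16.3, -17.8) -> (16.3, 17.8)

(16.3, 17.8)


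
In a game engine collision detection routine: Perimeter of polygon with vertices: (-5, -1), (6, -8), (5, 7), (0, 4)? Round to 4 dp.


Sides: (-5, -1)->(6, -8): sqrt(170) = 13.038405, (6, -8)->(5, 7): sqrt(226) = 15.033296, (5, 7)->(0, 4): sqrt(34) = 5.830952, (0, 4)->(-5, -1): sqrt(50) = 7.071068
Sum = 40.973721
Perimeter = 40.9737

40.9737


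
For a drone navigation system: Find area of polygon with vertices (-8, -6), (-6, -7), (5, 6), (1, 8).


Shoelace sum: ((-8)*(-7) - (-6)*(-6)) + ((-6)*6 - 5*(-7)) + (5*8 - 1*6) + (1*(-6) - (-8)*8)
= 111
Area = |111|/2 = 55.5

55.5


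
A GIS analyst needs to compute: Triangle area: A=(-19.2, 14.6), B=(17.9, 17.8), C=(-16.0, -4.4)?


Area = |x_A(y_B-y_C) + x_B(y_C-y_A) + x_C(y_A-y_B)|/2
= |(-426.24) + (-340.1) + 51.2|/2
= 715.14/2 = 357.57

357.57


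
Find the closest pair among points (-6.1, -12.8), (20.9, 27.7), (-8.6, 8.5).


d(P0,P1) = 48.6749, d(P0,P2) = 21.4462, d(P1,P2) = 35.1979
Closest: P0 and P2

Closest pair: (-6.1, -12.8) and (-8.6, 8.5), distance = 21.4462


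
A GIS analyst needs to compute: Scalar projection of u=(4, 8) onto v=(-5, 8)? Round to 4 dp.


u.v = 44, |v| = sqrt(89) = 9.434
Scalar projection = u.v / |v| = 44 / sqrt(89) = 4.664

4.664


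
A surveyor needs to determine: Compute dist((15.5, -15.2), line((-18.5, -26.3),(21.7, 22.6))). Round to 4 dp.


|cross product| = 1216.38
|line direction| = sqrt(4007.25) = 63.3028
Distance = 1216.38/sqrt(4007.25) = 19.2153

19.2153


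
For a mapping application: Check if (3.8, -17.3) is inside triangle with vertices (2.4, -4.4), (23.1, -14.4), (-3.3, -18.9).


Cross products: AB x AP = -253.03, BC x BP = -10.29, CA x CP = -93.83
All same sign? yes

Yes, inside


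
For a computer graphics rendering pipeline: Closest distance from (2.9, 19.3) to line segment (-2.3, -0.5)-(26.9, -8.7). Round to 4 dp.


Project P onto AB: t = 0 (clamped to [0,1])
Closest point on segment: (-2.3, -0.5)
Distance: 20.4714

20.4714


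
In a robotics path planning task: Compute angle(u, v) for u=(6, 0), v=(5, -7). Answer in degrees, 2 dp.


u.v = 30, |u| = sqrt(36) = 6, |v| = sqrt(74) = 8.6023
cos(theta) = u.v/(|u||v|) = 30/sqrt(2664) = 0.581238
theta = acos(0.581238) = 54.46 degrees

54.46 degrees


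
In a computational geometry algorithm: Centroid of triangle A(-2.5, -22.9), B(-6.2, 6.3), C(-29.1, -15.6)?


Centroid = ((x_A+x_B+x_C)/3, (y_A+y_B+y_C)/3)
= (((-2.5)+(-6.2)+(-29.1))/3, ((-22.9)+6.3+(-15.6))/3)
= (-12.6, -10.7333)

(-12.6, -10.7333)


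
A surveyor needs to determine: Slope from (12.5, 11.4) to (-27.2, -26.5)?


slope = (y2-y1)/(x2-x1) = ((-26.5)-11.4)/((-27.2)-12.5) = (-37.9)/(-39.7) = 0.9547

0.9547


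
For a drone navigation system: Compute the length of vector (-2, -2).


|u| = sqrt((-2)^2 + (-2)^2) = sqrt(8) = 2.8284

2.8284


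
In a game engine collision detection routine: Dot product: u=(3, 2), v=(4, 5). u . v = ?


u . v = u_x*v_x + u_y*v_y = 3*4 + 2*5
= 12 + 10 = 22

22


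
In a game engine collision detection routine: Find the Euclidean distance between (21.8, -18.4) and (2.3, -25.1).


dx=-19.5, dy=-6.7
d^2 = (-19.5)^2 + (-6.7)^2 = 425.14
d = sqrt(425.14) = 20.6189

20.6189


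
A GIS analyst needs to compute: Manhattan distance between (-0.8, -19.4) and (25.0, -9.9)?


|(-0.8)-25| + |(-19.4)-(-9.9)| = 25.8 + 9.5 = 35.3

35.3
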